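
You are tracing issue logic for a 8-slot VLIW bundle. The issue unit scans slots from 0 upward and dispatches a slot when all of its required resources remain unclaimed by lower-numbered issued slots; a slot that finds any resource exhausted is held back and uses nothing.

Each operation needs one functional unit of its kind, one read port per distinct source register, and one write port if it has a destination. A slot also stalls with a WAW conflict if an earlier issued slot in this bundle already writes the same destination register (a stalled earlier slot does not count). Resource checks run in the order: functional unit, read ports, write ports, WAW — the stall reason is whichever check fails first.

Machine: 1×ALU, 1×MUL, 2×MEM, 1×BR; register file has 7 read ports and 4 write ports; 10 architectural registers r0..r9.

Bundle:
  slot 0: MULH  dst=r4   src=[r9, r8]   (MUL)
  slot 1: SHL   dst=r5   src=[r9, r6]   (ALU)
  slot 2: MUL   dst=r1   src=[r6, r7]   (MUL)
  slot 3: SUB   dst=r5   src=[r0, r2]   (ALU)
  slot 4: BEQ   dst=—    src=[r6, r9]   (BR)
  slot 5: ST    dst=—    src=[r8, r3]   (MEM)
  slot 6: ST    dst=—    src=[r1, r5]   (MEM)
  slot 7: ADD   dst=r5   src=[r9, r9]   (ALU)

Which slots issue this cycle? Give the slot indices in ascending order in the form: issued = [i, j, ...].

[0] MUL needs rd=2 wr=1: ok; after: ALU=1 MUL=0 MEM=2 BR=1, R=5, W=3
[1] ALU needs rd=2 wr=1: ok; after: ALU=0 MUL=0 MEM=2 BR=1, R=3, W=2
[2] MUL needs rd=2 wr=1: FU; after: ALU=0 MUL=0 MEM=2 BR=1, R=3, W=2
[3] ALU needs rd=2 wr=1: FU; after: ALU=0 MUL=0 MEM=2 BR=1, R=3, W=2
[4] BR needs rd=2 wr=0: ok; after: ALU=0 MUL=0 MEM=2 BR=0, R=1, W=2
[5] MEM needs rd=2 wr=0: RD_PORT; after: ALU=0 MUL=0 MEM=2 BR=0, R=1, W=2
[6] MEM needs rd=2 wr=0: RD_PORT; after: ALU=0 MUL=0 MEM=2 BR=0, R=1, W=2
[7] ALU needs rd=1 wr=1: FU; after: ALU=0 MUL=0 MEM=2 BR=0, R=1, W=2

issued = [0, 1, 4]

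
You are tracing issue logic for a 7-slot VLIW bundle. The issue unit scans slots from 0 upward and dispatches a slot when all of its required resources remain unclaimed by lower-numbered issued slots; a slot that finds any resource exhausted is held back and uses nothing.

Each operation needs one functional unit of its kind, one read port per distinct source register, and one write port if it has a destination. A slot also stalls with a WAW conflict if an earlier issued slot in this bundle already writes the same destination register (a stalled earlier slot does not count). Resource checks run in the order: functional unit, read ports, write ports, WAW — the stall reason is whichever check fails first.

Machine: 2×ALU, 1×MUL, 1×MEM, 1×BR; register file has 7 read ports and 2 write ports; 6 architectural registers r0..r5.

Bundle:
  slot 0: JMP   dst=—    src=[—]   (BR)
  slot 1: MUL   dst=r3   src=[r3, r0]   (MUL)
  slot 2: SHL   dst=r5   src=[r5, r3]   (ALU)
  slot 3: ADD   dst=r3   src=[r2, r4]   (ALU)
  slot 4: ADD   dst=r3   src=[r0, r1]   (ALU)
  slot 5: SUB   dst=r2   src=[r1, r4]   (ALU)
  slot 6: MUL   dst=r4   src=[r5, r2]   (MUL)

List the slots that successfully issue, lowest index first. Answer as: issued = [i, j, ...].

#0 BR src=- dispatched  <A:2 Mu:1 Ld:1 B:0 rd:7 wr:2>
#1 MUL src=r3,r0 dispatched  <A:2 Mu:0 Ld:1 B:0 rd:5 wr:1>
#2 ALU src=r5,r3 dispatched  <A:1 Mu:0 Ld:1 B:0 rd:3 wr:0>
#3 ALU src=r2,r4 held:WR_PORT  <A:1 Mu:0 Ld:1 B:0 rd:3 wr:0>
#4 ALU src=r0,r1 held:WR_PORT  <A:1 Mu:0 Ld:1 B:0 rd:3 wr:0>
#5 ALU src=r1,r4 held:WR_PORT  <A:1 Mu:0 Ld:1 B:0 rd:3 wr:0>
#6 MUL src=r5,r2 held:FU  <A:1 Mu:0 Ld:1 B:0 rd:3 wr:0>

issued = [0, 1, 2]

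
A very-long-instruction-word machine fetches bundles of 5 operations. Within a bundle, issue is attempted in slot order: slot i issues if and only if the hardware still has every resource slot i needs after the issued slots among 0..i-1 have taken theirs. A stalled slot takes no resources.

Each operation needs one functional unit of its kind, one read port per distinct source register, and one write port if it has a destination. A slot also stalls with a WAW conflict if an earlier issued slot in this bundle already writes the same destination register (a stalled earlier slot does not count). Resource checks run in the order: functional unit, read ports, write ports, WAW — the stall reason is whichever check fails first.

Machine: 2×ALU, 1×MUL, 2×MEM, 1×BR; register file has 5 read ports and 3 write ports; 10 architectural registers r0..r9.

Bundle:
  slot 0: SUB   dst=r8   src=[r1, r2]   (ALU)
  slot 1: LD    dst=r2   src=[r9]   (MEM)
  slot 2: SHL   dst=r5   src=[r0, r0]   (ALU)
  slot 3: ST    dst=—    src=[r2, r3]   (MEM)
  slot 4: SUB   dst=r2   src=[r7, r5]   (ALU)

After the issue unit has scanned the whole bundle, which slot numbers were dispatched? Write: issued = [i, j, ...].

#0 ALU src=r1,r2 dispatched  <A:1 Mu:1 Ld:2 B:1 rd:3 wr:2>
#1 MEM src=r9 dispatched  <A:1 Mu:1 Ld:1 B:1 rd:2 wr:1>
#2 ALU src=r0,r0 dispatched  <A:0 Mu:1 Ld:1 B:1 rd:1 wr:0>
#3 MEM src=r2,r3 held:RD_PORT  <A:0 Mu:1 Ld:1 B:1 rd:1 wr:0>
#4 ALU src=r7,r5 held:FU  <A:0 Mu:1 Ld:1 B:1 rd:1 wr:0>

issued = [0, 1, 2]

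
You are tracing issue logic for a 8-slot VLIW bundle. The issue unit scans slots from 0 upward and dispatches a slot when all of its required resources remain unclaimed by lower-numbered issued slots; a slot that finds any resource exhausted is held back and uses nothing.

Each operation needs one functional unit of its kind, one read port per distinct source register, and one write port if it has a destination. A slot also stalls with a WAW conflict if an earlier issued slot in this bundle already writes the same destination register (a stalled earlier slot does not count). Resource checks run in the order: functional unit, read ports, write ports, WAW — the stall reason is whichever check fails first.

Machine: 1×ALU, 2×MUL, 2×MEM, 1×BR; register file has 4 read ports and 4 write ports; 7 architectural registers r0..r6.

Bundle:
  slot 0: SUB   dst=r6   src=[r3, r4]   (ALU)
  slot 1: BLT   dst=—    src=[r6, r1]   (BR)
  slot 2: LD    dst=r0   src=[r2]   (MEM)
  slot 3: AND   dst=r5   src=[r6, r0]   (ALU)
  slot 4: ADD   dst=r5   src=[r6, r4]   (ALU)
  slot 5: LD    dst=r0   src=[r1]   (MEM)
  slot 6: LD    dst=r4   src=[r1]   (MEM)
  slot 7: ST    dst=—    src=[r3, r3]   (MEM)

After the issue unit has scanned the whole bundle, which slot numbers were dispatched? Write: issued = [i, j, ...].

issued = [0, 1]

  0. ALU→r6 ⇒ go  {0A/2Mu/2Ld/1B | 2r 3w}
  1. BR ⇒ go  {0A/2Mu/2Ld/0B | 0r 3w}
  2. MEM→r0 ⇒ no(RD_PORT)  {0A/2Mu/2Ld/0B | 0r 3w}
  3. ALU→r5 ⇒ no(FU)  {0A/2Mu/2Ld/0B | 0r 3w}
  4. ALU→r5 ⇒ no(FU)  {0A/2Mu/2Ld/0B | 0r 3w}
  5. MEM→r0 ⇒ no(RD_PORT)  {0A/2Mu/2Ld/0B | 0r 3w}
  6. MEM→r4 ⇒ no(RD_PORT)  {0A/2Mu/2Ld/0B | 0r 3w}
  7. MEM ⇒ no(RD_PORT)  {0A/2Mu/2Ld/0B | 0r 3w}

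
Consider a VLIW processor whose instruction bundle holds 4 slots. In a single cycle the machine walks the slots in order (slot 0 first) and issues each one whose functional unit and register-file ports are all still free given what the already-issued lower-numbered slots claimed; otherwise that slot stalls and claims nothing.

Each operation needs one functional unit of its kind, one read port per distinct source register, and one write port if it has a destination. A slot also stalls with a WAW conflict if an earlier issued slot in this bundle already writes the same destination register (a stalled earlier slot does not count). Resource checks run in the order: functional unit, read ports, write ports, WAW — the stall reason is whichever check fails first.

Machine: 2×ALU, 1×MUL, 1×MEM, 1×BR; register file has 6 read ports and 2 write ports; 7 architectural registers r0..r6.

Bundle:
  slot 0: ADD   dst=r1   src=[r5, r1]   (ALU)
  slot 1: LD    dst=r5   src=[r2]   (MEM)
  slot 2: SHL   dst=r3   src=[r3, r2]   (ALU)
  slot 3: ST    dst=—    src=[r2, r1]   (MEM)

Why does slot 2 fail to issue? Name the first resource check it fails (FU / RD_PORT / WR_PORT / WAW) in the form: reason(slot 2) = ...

reason(slot 2) = WR_PORT

  0. ALU→r1 ⇒ go  {1A/1Mu/1Ld/1B | 4r 1w}
  1. MEM→r5 ⇒ go  {1A/1Mu/0Ld/1B | 3r 0w}
  2. ALU→r3 ⇒ no(WR_PORT)  {1A/1Mu/0Ld/1B | 3r 0w}
  3. MEM ⇒ no(FU)  {1A/1Mu/0Ld/1B | 3r 0w}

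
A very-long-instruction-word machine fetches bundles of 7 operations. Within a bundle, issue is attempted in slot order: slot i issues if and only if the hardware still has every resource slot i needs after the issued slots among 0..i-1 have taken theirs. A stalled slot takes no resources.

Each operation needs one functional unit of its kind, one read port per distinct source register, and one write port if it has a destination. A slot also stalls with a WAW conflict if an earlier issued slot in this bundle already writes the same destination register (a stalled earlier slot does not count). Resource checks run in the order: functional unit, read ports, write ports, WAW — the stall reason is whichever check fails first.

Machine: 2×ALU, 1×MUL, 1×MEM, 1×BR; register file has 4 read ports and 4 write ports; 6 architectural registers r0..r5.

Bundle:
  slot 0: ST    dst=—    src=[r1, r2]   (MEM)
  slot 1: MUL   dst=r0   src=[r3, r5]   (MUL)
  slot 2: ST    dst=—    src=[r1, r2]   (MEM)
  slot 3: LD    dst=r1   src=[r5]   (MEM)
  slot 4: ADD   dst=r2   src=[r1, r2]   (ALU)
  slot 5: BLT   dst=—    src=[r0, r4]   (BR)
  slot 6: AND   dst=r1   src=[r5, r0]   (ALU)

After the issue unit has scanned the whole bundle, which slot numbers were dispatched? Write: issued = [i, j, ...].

issued = [0, 1]

[0] MEM needs rd=2 wr=0: ok; after: ALU=2 MUL=1 MEM=0 BR=1, R=2, W=4
[1] MUL needs rd=2 wr=1: ok; after: ALU=2 MUL=0 MEM=0 BR=1, R=0, W=3
[2] MEM needs rd=2 wr=0: FU; after: ALU=2 MUL=0 MEM=0 BR=1, R=0, W=3
[3] MEM needs rd=1 wr=1: FU; after: ALU=2 MUL=0 MEM=0 BR=1, R=0, W=3
[4] ALU needs rd=2 wr=1: RD_PORT; after: ALU=2 MUL=0 MEM=0 BR=1, R=0, W=3
[5] BR needs rd=2 wr=0: RD_PORT; after: ALU=2 MUL=0 MEM=0 BR=1, R=0, W=3
[6] ALU needs rd=2 wr=1: RD_PORT; after: ALU=2 MUL=0 MEM=0 BR=1, R=0, W=3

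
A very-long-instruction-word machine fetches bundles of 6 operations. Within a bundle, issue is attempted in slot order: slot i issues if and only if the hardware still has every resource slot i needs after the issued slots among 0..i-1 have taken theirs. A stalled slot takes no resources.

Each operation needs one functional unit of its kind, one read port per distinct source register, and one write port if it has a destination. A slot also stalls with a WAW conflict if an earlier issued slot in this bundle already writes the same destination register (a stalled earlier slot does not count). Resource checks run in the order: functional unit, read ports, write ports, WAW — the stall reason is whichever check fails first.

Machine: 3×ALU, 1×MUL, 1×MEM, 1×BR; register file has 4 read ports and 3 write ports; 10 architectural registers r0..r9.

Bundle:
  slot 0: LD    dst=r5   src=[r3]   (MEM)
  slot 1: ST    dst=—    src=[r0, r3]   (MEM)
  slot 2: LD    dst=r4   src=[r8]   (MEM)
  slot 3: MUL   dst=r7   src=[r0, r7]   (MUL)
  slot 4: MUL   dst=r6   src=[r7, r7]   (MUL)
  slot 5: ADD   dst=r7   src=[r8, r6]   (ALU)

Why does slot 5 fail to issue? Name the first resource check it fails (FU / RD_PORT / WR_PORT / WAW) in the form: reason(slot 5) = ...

reason(slot 5) = RD_PORT

  0. MEM→r5 ⇒ go  {3A/1Mu/0Ld/1B | 3r 2w}
  1. MEM ⇒ no(FU)  {3A/1Mu/0Ld/1B | 3r 2w}
  2. MEM→r4 ⇒ no(FU)  {3A/1Mu/0Ld/1B | 3r 2w}
  3. MUL→r7 ⇒ go  {3A/0Mu/0Ld/1B | 1r 1w}
  4. MUL→r6 ⇒ no(FU)  {3A/0Mu/0Ld/1B | 1r 1w}
  5. ALU→r7 ⇒ no(RD_PORT)  {3A/0Mu/0Ld/1B | 1r 1w}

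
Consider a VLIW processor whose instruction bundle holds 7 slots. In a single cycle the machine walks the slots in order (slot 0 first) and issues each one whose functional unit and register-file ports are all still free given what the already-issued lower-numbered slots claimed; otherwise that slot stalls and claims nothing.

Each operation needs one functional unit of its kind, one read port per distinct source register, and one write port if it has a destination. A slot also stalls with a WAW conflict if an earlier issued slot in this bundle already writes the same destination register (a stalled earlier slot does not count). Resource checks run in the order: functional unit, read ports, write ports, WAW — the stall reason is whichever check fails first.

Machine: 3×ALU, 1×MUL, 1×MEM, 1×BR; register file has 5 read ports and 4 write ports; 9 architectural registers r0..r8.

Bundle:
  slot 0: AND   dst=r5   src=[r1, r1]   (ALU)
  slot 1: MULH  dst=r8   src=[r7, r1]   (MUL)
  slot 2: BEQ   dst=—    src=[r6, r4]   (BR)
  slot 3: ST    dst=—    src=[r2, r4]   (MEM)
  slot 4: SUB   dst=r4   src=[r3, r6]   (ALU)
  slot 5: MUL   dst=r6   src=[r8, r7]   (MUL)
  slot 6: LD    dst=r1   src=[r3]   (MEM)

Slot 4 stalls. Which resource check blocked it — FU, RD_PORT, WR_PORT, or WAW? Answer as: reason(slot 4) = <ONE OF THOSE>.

[0] ALU needs rd=1 wr=1: ok; after: ALU=2 MUL=1 MEM=1 BR=1, R=4, W=3
[1] MUL needs rd=2 wr=1: ok; after: ALU=2 MUL=0 MEM=1 BR=1, R=2, W=2
[2] BR needs rd=2 wr=0: ok; after: ALU=2 MUL=0 MEM=1 BR=0, R=0, W=2
[3] MEM needs rd=2 wr=0: RD_PORT; after: ALU=2 MUL=0 MEM=1 BR=0, R=0, W=2
[4] ALU needs rd=2 wr=1: RD_PORT; after: ALU=2 MUL=0 MEM=1 BR=0, R=0, W=2
[5] MUL needs rd=2 wr=1: FU; after: ALU=2 MUL=0 MEM=1 BR=0, R=0, W=2
[6] MEM needs rd=1 wr=1: RD_PORT; after: ALU=2 MUL=0 MEM=1 BR=0, R=0, W=2

reason(slot 4) = RD_PORT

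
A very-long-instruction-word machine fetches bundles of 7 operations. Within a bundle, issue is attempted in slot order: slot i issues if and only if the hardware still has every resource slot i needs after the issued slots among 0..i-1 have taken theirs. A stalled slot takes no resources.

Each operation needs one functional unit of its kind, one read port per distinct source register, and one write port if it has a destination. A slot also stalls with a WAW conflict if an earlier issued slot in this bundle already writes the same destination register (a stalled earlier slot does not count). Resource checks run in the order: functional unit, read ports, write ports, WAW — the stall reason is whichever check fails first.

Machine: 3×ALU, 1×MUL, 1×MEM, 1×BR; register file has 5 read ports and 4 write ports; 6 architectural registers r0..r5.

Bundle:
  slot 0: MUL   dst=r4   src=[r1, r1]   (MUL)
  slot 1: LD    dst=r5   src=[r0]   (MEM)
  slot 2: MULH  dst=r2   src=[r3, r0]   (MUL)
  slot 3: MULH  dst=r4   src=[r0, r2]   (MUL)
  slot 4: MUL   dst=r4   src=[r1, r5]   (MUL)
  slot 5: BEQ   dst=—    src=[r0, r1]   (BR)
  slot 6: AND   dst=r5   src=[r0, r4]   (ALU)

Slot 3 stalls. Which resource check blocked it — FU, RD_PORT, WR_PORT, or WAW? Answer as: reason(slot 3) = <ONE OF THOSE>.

reason(slot 3) = FU

slot 0 (MUL): ISSUE — free A3,Mu0,Ld1,B1 rp4 wp3
slot 1 (MEM): ISSUE — free A3,Mu0,Ld0,B1 rp3 wp2
slot 2 (MUL): stall FU — free A3,Mu0,Ld0,B1 rp3 wp2
slot 3 (MUL): stall FU — free A3,Mu0,Ld0,B1 rp3 wp2
slot 4 (MUL): stall FU — free A3,Mu0,Ld0,B1 rp3 wp2
slot 5 (BR): ISSUE — free A3,Mu0,Ld0,B0 rp1 wp2
slot 6 (ALU): stall RD_PORT — free A3,Mu0,Ld0,B0 rp1 wp2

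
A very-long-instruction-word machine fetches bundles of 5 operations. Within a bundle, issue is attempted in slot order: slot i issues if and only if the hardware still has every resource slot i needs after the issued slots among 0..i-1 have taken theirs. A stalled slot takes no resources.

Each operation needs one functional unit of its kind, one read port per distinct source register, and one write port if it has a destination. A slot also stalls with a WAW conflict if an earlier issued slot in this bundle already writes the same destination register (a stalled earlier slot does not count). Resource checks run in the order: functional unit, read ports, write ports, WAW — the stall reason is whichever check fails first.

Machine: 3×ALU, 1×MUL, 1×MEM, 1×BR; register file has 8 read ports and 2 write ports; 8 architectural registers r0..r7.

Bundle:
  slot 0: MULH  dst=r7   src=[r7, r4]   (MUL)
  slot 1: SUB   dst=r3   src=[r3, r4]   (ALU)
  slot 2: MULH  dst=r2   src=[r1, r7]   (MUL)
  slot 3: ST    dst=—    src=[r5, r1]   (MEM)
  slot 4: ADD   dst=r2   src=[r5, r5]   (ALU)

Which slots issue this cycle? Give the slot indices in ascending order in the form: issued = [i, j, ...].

  0. MUL→r7 ⇒ go  {3A/0Mu/1Ld/1B | 6r 1w}
  1. ALU→r3 ⇒ go  {2A/0Mu/1Ld/1B | 4r 0w}
  2. MUL→r2 ⇒ no(FU)  {2A/0Mu/1Ld/1B | 4r 0w}
  3. MEM ⇒ go  {2A/0Mu/0Ld/1B | 2r 0w}
  4. ALU→r2 ⇒ no(WR_PORT)  {2A/0Mu/0Ld/1B | 2r 0w}

issued = [0, 1, 3]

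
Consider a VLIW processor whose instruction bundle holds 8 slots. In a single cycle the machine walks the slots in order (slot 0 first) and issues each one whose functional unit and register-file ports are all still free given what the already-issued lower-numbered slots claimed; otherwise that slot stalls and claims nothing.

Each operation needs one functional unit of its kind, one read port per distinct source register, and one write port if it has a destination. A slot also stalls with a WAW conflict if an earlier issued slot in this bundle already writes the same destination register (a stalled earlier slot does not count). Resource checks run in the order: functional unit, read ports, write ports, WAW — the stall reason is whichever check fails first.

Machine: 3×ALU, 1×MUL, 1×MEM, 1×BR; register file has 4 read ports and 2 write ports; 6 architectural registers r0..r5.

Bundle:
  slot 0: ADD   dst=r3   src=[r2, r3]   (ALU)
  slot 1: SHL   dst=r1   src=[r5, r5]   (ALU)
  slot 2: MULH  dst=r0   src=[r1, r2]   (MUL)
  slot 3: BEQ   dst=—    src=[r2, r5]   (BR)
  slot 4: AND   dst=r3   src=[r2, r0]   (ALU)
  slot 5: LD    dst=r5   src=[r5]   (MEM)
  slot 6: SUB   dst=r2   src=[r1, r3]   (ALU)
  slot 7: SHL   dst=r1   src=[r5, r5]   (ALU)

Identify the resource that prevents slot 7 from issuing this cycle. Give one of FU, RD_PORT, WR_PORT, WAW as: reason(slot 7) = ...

reason(slot 7) = WR_PORT

slot 0 (ALU): ISSUE — free A2,Mu1,Ld1,B1 rp2 wp1
slot 1 (ALU): ISSUE — free A1,Mu1,Ld1,B1 rp1 wp0
slot 2 (MUL): stall RD_PORT — free A1,Mu1,Ld1,B1 rp1 wp0
slot 3 (BR): stall RD_PORT — free A1,Mu1,Ld1,B1 rp1 wp0
slot 4 (ALU): stall RD_PORT — free A1,Mu1,Ld1,B1 rp1 wp0
slot 5 (MEM): stall WR_PORT — free A1,Mu1,Ld1,B1 rp1 wp0
slot 6 (ALU): stall RD_PORT — free A1,Mu1,Ld1,B1 rp1 wp0
slot 7 (ALU): stall WR_PORT — free A1,Mu1,Ld1,B1 rp1 wp0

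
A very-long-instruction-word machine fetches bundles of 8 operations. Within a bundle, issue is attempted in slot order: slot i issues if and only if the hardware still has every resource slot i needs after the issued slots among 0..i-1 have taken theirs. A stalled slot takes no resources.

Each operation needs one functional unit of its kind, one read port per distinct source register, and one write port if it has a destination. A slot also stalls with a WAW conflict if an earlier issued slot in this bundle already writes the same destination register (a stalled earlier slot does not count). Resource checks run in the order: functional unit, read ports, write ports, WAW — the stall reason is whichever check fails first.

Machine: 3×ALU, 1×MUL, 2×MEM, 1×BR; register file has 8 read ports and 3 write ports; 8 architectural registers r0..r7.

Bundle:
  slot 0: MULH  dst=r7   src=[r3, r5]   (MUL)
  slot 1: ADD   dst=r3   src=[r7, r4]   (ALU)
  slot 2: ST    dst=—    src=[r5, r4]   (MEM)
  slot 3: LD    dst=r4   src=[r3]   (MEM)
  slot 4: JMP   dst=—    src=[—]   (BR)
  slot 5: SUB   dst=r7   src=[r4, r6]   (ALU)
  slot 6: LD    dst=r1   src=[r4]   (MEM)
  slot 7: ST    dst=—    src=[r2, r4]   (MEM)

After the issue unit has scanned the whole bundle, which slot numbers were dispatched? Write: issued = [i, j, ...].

issued = [0, 1, 2, 3, 4]

  0. MUL→r7 ⇒ go  {3A/0Mu/2Ld/1B | 6r 2w}
  1. ALU→r3 ⇒ go  {2A/0Mu/2Ld/1B | 4r 1w}
  2. MEM ⇒ go  {2A/0Mu/1Ld/1B | 2r 1w}
  3. MEM→r4 ⇒ go  {2A/0Mu/0Ld/1B | 1r 0w}
  4. BR ⇒ go  {2A/0Mu/0Ld/0B | 1r 0w}
  5. ALU→r7 ⇒ no(RD_PORT)  {2A/0Mu/0Ld/0B | 1r 0w}
  6. MEM→r1 ⇒ no(FU)  {2A/0Mu/0Ld/0B | 1r 0w}
  7. MEM ⇒ no(FU)  {2A/0Mu/0Ld/0B | 1r 0w}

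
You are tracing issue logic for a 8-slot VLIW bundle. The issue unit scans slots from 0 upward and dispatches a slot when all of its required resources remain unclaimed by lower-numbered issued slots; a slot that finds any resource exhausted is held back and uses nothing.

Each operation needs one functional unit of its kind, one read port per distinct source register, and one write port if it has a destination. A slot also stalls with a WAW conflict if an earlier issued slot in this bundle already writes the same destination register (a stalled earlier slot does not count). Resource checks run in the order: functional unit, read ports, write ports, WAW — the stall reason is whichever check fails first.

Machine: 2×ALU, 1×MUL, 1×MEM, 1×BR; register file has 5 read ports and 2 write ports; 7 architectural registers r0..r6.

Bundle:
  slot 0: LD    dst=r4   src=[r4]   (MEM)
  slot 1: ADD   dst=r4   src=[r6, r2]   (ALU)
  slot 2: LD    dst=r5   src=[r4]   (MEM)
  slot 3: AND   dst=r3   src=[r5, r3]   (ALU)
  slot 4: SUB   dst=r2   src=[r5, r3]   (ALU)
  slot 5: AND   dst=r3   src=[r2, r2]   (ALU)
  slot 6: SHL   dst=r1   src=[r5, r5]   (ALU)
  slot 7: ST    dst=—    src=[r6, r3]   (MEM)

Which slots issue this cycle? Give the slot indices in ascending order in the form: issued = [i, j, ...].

issued = [0, 3]

#0 MEM src=r4 dispatched  <A:2 Mu:1 Ld:0 B:1 rd:4 wr:1>
#1 ALU src=r6,r2 held:WAW  <A:2 Mu:1 Ld:0 B:1 rd:4 wr:1>
#2 MEM src=r4 held:FU  <A:2 Mu:1 Ld:0 B:1 rd:4 wr:1>
#3 ALU src=r5,r3 dispatched  <A:1 Mu:1 Ld:0 B:1 rd:2 wr:0>
#4 ALU src=r5,r3 held:WR_PORT  <A:1 Mu:1 Ld:0 B:1 rd:2 wr:0>
#5 ALU src=r2,r2 held:WR_PORT  <A:1 Mu:1 Ld:0 B:1 rd:2 wr:0>
#6 ALU src=r5,r5 held:WR_PORT  <A:1 Mu:1 Ld:0 B:1 rd:2 wr:0>
#7 MEM src=r6,r3 held:FU  <A:1 Mu:1 Ld:0 B:1 rd:2 wr:0>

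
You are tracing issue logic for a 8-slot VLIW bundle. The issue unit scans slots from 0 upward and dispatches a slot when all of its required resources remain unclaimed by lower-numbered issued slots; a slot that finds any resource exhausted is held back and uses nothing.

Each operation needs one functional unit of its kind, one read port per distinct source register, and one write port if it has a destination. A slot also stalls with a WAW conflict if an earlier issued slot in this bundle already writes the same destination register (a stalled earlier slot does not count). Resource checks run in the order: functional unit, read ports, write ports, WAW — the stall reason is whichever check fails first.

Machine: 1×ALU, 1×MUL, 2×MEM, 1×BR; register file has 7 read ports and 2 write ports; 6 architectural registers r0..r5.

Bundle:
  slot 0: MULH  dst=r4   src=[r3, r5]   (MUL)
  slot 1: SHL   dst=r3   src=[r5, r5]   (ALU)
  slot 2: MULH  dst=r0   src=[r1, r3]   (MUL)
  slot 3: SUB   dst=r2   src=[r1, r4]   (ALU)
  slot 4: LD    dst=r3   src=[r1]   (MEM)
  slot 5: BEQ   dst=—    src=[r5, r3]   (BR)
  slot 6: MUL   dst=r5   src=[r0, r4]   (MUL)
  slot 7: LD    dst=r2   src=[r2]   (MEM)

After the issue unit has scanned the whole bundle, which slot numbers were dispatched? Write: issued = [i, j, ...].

slot 0 (MUL): ISSUE — free A1,Mu0,Ld2,B1 rp5 wp1
slot 1 (ALU): ISSUE — free A0,Mu0,Ld2,B1 rp4 wp0
slot 2 (MUL): stall FU — free A0,Mu0,Ld2,B1 rp4 wp0
slot 3 (ALU): stall FU — free A0,Mu0,Ld2,B1 rp4 wp0
slot 4 (MEM): stall WR_PORT — free A0,Mu0,Ld2,B1 rp4 wp0
slot 5 (BR): ISSUE — free A0,Mu0,Ld2,B0 rp2 wp0
slot 6 (MUL): stall FU — free A0,Mu0,Ld2,B0 rp2 wp0
slot 7 (MEM): stall WR_PORT — free A0,Mu0,Ld2,B0 rp2 wp0

issued = [0, 1, 5]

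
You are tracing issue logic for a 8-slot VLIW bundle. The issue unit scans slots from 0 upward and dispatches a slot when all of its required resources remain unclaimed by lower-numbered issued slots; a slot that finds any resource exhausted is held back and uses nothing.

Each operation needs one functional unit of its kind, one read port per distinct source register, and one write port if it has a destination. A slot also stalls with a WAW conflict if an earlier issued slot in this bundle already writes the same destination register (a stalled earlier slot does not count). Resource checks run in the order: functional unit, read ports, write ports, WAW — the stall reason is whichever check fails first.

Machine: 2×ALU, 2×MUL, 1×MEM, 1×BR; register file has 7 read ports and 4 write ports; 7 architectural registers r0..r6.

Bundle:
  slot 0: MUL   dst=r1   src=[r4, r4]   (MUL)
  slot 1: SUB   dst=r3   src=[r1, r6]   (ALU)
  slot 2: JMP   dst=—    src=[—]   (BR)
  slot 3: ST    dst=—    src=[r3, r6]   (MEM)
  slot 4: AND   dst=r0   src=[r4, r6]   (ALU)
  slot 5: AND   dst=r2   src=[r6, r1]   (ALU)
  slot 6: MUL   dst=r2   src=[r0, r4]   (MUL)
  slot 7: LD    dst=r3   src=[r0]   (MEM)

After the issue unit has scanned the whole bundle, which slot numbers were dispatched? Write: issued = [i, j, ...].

issued = [0, 1, 2, 3, 4]

(0) want 1×MUL +1rd +1wr — yes → AL2|MU1|ME1|BR1|rd6|wr3
(1) want 1×ALU +2rd +1wr — yes → AL1|MU1|ME1|BR1|rd4|wr2
(2) want 1×BR +0rd +0wr — yes → AL1|MU1|ME1|BR0|rd4|wr2
(3) want 1×MEM +2rd +0wr — yes → AL1|MU1|ME0|BR0|rd2|wr2
(4) want 1×ALU +2rd +1wr — yes → AL0|MU1|ME0|BR0|rd0|wr1
(5) want 1×ALU +2rd +1wr — FU → AL0|MU1|ME0|BR0|rd0|wr1
(6) want 1×MUL +2rd +1wr — RD_PORT → AL0|MU1|ME0|BR0|rd0|wr1
(7) want 1×MEM +1rd +1wr — FU → AL0|MU1|ME0|BR0|rd0|wr1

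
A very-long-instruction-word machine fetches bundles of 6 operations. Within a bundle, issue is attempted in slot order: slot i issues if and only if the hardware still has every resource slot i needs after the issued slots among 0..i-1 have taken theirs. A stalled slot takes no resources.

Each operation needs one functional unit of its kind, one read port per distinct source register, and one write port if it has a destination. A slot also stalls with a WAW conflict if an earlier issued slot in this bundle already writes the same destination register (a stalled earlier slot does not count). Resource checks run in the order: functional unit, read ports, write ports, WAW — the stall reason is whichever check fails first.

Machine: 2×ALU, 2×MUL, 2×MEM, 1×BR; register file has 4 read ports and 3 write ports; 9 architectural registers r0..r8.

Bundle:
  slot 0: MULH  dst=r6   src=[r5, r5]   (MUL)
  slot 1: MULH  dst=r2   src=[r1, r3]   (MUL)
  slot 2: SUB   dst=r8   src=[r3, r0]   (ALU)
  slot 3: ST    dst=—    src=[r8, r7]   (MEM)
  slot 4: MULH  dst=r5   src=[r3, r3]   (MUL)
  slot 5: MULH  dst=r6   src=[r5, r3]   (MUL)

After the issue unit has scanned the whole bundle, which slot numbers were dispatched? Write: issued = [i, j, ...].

  0. MUL→r6 ⇒ go  {2A/1Mu/2Ld/1B | 3r 2w}
  1. MUL→r2 ⇒ go  {2A/0Mu/2Ld/1B | 1r 1w}
  2. ALU→r8 ⇒ no(RD_PORT)  {2A/0Mu/2Ld/1B | 1r 1w}
  3. MEM ⇒ no(RD_PORT)  {2A/0Mu/2Ld/1B | 1r 1w}
  4. MUL→r5 ⇒ no(FU)  {2A/0Mu/2Ld/1B | 1r 1w}
  5. MUL→r6 ⇒ no(FU)  {2A/0Mu/2Ld/1B | 1r 1w}

issued = [0, 1]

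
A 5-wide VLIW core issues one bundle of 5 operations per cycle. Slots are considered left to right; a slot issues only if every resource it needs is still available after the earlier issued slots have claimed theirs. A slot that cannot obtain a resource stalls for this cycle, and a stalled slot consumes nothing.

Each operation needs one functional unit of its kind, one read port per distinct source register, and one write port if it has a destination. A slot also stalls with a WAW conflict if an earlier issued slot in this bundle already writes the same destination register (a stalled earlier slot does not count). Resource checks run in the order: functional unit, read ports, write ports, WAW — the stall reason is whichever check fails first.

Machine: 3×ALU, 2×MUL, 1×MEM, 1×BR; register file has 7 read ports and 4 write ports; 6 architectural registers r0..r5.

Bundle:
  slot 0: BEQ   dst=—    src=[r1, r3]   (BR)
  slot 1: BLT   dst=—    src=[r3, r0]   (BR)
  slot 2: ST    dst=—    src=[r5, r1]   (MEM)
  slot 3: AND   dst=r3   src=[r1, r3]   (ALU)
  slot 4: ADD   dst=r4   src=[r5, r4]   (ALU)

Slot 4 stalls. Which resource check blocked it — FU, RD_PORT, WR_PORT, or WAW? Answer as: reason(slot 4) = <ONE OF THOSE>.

  0. BR ⇒ go  {3A/2Mu/1Ld/0B | 5r 4w}
  1. BR ⇒ no(FU)  {3A/2Mu/1Ld/0B | 5r 4w}
  2. MEM ⇒ go  {3A/2Mu/0Ld/0B | 3r 4w}
  3. ALU→r3 ⇒ go  {2A/2Mu/0Ld/0B | 1r 3w}
  4. ALU→r4 ⇒ no(RD_PORT)  {2A/2Mu/0Ld/0B | 1r 3w}

reason(slot 4) = RD_PORT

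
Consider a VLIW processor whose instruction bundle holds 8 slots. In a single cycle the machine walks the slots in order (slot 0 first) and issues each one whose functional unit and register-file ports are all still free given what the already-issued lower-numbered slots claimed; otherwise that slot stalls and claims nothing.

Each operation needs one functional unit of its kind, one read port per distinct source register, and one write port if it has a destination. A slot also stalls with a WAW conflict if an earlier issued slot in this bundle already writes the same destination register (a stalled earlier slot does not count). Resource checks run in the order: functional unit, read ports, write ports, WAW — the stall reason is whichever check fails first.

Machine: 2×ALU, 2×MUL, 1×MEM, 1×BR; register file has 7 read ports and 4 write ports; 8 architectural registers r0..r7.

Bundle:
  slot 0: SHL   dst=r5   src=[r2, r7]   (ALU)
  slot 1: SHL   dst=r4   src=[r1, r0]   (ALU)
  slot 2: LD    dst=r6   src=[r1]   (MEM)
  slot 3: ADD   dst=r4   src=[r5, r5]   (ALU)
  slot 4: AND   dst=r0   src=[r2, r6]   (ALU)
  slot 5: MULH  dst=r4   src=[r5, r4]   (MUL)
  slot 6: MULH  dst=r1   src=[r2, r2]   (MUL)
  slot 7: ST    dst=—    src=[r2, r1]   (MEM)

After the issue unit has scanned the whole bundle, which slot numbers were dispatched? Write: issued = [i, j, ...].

#0 ALU src=r2,r7 dispatched  <A:1 Mu:2 Ld:1 B:1 rd:5 wr:3>
#1 ALU src=r1,r0 dispatched  <A:0 Mu:2 Ld:1 B:1 rd:3 wr:2>
#2 MEM src=r1 dispatched  <A:0 Mu:2 Ld:0 B:1 rd:2 wr:1>
#3 ALU src=r5,r5 held:FU  <A:0 Mu:2 Ld:0 B:1 rd:2 wr:1>
#4 ALU src=r2,r6 held:FU  <A:0 Mu:2 Ld:0 B:1 rd:2 wr:1>
#5 MUL src=r5,r4 held:WAW  <A:0 Mu:2 Ld:0 B:1 rd:2 wr:1>
#6 MUL src=r2,r2 dispatched  <A:0 Mu:1 Ld:0 B:1 rd:1 wr:0>
#7 MEM src=r2,r1 held:FU  <A:0 Mu:1 Ld:0 B:1 rd:1 wr:0>

issued = [0, 1, 2, 6]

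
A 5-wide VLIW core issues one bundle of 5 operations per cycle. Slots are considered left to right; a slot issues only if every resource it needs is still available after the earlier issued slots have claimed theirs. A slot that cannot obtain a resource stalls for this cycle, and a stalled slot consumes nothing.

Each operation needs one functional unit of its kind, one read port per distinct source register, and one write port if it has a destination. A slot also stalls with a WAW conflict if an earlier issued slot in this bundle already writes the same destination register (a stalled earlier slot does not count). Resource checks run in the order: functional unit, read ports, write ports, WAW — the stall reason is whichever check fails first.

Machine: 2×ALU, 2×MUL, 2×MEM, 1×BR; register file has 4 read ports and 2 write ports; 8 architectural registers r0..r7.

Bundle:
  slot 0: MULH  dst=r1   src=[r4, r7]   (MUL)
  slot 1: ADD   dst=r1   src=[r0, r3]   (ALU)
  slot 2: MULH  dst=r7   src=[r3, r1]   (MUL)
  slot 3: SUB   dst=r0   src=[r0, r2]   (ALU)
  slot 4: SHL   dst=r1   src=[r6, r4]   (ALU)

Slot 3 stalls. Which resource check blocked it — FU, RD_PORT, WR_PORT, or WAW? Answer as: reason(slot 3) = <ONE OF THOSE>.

  0. MUL→r1 ⇒ go  {2A/1Mu/2Ld/1B | 2r 1w}
  1. ALU→r1 ⇒ no(WAW)  {2A/1Mu/2Ld/1B | 2r 1w}
  2. MUL→r7 ⇒ go  {2A/0Mu/2Ld/1B | 0r 0w}
  3. ALU→r0 ⇒ no(RD_PORT)  {2A/0Mu/2Ld/1B | 0r 0w}
  4. ALU→r1 ⇒ no(RD_PORT)  {2A/0Mu/2Ld/1B | 0r 0w}

reason(slot 3) = RD_PORT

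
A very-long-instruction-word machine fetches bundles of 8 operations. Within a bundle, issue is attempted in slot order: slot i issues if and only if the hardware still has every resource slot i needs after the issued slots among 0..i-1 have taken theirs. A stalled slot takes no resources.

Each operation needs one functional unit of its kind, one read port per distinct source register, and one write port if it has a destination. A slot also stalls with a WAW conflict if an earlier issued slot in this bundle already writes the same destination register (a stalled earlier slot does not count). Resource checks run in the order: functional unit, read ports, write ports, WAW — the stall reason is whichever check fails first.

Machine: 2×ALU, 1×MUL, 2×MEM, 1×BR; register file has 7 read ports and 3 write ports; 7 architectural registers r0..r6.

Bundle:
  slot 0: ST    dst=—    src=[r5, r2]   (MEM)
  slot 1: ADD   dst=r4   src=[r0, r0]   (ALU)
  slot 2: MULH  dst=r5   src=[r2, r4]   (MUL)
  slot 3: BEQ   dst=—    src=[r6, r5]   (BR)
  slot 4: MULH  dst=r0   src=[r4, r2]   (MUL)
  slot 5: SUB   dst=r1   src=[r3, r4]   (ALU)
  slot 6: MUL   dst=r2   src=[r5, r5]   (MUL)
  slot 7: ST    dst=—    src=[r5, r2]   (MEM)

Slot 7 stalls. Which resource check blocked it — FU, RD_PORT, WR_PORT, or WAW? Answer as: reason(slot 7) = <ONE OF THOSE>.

#0 MEM src=r5,r2 dispatched  <A:2 Mu:1 Ld:1 B:1 rd:5 wr:3>
#1 ALU src=r0,r0 dispatched  <A:1 Mu:1 Ld:1 B:1 rd:4 wr:2>
#2 MUL src=r2,r4 dispatched  <A:1 Mu:0 Ld:1 B:1 rd:2 wr:1>
#3 BR src=r6,r5 dispatched  <A:1 Mu:0 Ld:1 B:0 rd:0 wr:1>
#4 MUL src=r4,r2 held:FU  <A:1 Mu:0 Ld:1 B:0 rd:0 wr:1>
#5 ALU src=r3,r4 held:RD_PORT  <A:1 Mu:0 Ld:1 B:0 rd:0 wr:1>
#6 MUL src=r5,r5 held:FU  <A:1 Mu:0 Ld:1 B:0 rd:0 wr:1>
#7 MEM src=r5,r2 held:RD_PORT  <A:1 Mu:0 Ld:1 B:0 rd:0 wr:1>

reason(slot 7) = RD_PORT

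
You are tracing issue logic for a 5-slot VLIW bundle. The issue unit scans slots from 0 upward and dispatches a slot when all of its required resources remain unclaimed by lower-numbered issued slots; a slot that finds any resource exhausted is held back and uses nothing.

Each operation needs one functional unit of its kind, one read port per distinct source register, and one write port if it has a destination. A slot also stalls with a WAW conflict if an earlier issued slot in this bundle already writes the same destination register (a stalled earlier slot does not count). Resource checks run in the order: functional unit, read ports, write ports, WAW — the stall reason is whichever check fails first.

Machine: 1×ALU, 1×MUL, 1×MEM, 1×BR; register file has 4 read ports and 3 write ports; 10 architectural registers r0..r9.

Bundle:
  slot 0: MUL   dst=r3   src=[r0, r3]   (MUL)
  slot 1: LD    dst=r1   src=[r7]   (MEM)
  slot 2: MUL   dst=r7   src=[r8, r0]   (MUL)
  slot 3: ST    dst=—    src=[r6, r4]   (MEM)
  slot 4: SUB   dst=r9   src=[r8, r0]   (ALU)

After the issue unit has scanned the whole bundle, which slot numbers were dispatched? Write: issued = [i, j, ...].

issued = [0, 1]

[0] MUL needs rd=2 wr=1: ok; after: ALU=1 MUL=0 MEM=1 BR=1, R=2, W=2
[1] MEM needs rd=1 wr=1: ok; after: ALU=1 MUL=0 MEM=0 BR=1, R=1, W=1
[2] MUL needs rd=2 wr=1: FU; after: ALU=1 MUL=0 MEM=0 BR=1, R=1, W=1
[3] MEM needs rd=2 wr=0: FU; after: ALU=1 MUL=0 MEM=0 BR=1, R=1, W=1
[4] ALU needs rd=2 wr=1: RD_PORT; after: ALU=1 MUL=0 MEM=0 BR=1, R=1, W=1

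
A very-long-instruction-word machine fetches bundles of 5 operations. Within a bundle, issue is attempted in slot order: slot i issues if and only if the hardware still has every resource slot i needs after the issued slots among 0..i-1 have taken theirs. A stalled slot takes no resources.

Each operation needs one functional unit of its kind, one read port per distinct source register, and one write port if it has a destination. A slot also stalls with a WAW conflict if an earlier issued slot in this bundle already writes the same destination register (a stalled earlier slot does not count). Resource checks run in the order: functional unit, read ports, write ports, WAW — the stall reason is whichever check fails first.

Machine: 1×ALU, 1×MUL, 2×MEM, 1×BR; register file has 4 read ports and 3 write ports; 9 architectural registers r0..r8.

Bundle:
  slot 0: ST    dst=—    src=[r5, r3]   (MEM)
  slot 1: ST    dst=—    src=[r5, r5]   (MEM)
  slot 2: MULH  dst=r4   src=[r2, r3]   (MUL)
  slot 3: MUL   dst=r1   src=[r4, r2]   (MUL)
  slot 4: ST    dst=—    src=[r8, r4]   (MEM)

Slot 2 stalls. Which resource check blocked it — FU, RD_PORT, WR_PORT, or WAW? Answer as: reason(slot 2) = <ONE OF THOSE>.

reason(slot 2) = RD_PORT

slot 0 (MEM): ISSUE — free A1,Mu1,Ld1,B1 rp2 wp3
slot 1 (MEM): ISSUE — free A1,Mu1,Ld0,B1 rp1 wp3
slot 2 (MUL): stall RD_PORT — free A1,Mu1,Ld0,B1 rp1 wp3
slot 3 (MUL): stall RD_PORT — free A1,Mu1,Ld0,B1 rp1 wp3
slot 4 (MEM): stall FU — free A1,Mu1,Ld0,B1 rp1 wp3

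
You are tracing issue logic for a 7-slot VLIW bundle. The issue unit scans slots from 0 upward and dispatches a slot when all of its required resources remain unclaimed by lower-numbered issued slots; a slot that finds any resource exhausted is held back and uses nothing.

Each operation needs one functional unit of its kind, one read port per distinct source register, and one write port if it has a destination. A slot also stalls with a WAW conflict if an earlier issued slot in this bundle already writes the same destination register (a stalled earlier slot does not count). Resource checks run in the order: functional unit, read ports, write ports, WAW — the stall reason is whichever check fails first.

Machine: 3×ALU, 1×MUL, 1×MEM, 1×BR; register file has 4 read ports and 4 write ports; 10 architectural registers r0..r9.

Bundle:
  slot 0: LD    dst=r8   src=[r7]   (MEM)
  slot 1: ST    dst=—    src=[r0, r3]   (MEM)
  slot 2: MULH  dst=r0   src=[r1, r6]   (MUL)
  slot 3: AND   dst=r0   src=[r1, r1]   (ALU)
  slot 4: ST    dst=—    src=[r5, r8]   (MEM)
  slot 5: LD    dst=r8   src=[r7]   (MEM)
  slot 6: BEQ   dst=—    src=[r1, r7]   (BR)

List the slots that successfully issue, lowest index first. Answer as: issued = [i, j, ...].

#0 MEM src=r7 dispatched  <A:3 Mu:1 Ld:0 B:1 rd:3 wr:3>
#1 MEM src=r0,r3 held:FU  <A:3 Mu:1 Ld:0 B:1 rd:3 wr:3>
#2 MUL src=r1,r6 dispatched  <A:3 Mu:0 Ld:0 B:1 rd:1 wr:2>
#3 ALU src=r1,r1 held:WAW  <A:3 Mu:0 Ld:0 B:1 rd:1 wr:2>
#4 MEM src=r5,r8 held:FU  <A:3 Mu:0 Ld:0 B:1 rd:1 wr:2>
#5 MEM src=r7 held:FU  <A:3 Mu:0 Ld:0 B:1 rd:1 wr:2>
#6 BR src=r1,r7 held:RD_PORT  <A:3 Mu:0 Ld:0 B:1 rd:1 wr:2>

issued = [0, 2]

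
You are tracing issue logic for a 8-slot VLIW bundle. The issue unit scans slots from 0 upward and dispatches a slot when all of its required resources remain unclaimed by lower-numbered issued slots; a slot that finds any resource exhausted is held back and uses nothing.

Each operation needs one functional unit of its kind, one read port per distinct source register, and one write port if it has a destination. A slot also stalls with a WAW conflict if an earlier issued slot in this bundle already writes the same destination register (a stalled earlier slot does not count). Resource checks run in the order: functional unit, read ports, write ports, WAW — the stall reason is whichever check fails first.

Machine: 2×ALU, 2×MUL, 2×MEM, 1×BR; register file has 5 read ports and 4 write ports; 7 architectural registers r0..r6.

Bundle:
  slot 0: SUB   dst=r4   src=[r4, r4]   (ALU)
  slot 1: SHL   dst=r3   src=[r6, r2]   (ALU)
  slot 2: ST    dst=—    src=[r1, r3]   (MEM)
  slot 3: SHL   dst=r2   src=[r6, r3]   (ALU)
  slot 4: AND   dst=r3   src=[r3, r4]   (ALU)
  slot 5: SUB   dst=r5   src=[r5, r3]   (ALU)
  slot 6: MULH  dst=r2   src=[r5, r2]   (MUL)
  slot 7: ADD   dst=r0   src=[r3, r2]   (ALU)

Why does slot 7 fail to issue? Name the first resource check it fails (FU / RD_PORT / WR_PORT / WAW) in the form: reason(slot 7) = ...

  0. ALU→r4 ⇒ go  {1A/2Mu/2Ld/1B | 4r 3w}
  1. ALU→r3 ⇒ go  {0A/2Mu/2Ld/1B | 2r 2w}
  2. MEM ⇒ go  {0A/2Mu/1Ld/1B | 0r 2w}
  3. ALU→r2 ⇒ no(FU)  {0A/2Mu/1Ld/1B | 0r 2w}
  4. ALU→r3 ⇒ no(FU)  {0A/2Mu/1Ld/1B | 0r 2w}
  5. ALU→r5 ⇒ no(FU)  {0A/2Mu/1Ld/1B | 0r 2w}
  6. MUL→r2 ⇒ no(RD_PORT)  {0A/2Mu/1Ld/1B | 0r 2w}
  7. ALU→r0 ⇒ no(FU)  {0A/2Mu/1Ld/1B | 0r 2w}

reason(slot 7) = FU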